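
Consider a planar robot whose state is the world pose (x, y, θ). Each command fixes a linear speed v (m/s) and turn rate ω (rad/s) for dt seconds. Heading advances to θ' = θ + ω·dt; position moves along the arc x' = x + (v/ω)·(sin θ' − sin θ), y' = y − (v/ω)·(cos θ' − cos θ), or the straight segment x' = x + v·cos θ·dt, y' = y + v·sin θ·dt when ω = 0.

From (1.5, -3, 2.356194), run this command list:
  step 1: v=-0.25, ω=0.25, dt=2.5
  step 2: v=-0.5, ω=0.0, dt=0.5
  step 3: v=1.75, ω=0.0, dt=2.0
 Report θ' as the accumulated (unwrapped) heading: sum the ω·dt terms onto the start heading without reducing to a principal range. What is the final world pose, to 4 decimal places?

step 1: θ'=2.9812 (R=-1.0000) → pose (2.0474, -3.2801, 2.9812)
step 2: θ'=2.9812 (straight) → pose (2.2942, -3.3200, 2.9812)
step 3: θ'=2.9812 (straight) → pose (-1.1609, -2.7610, 2.9812)

(-1.1609, -2.7610, 2.9812)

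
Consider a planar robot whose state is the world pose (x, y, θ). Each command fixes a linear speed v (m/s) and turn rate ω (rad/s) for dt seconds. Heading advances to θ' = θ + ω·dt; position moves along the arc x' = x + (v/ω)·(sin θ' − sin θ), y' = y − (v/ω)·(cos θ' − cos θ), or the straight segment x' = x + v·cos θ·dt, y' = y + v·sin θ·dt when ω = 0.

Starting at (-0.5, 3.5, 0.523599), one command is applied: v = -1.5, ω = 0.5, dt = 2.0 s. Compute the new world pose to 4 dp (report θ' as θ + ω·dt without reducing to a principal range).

θ' = 0.5236 + 0.5·2.0 = 1.5236
R = v/ω = -1.5/0.5 = -3.0000
x' = -0.5 + -3.0000·(sin 1.5236 − sin 0.5236) = -1.9967
y' = 3.5 − -3.0000·(cos 1.5236 − cos 0.5236) = 1.0435

(-1.9967, 1.0435, 1.5236)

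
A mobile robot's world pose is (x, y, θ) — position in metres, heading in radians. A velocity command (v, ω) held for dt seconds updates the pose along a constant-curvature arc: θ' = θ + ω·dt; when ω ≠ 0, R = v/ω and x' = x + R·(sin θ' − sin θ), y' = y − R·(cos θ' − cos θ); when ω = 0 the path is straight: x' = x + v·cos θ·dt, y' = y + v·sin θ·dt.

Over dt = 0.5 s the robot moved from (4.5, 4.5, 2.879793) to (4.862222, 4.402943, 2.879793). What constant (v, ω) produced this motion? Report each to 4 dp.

v = -0.7500, ω = 0.0000

Δθ = 2.879793 − 2.879793 = 0.000000
ω = Δθ/dt = 0.000000/0.5 = 0.0000
ω = 0 → v = (Δx·cos θ + Δy·sin θ)/dt = -0.7500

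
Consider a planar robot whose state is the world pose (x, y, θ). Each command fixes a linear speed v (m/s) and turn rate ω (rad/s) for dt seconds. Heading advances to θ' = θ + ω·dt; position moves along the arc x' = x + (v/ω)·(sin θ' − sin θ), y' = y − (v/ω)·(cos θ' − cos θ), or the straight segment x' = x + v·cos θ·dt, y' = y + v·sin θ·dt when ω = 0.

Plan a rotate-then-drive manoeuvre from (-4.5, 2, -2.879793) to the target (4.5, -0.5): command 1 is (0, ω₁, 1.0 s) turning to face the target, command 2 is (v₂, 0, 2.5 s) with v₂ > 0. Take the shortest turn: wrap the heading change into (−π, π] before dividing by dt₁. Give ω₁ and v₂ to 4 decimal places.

heading to target = atan2(-0.5−2, 4.5−-4.5) = -0.2709
Δθ = wrap(-0.2709 − -2.8798) = 2.6088; ω₁ = Δθ/dt₁ = 2.6088
distance = √((4.5−-4.5)² + (-0.5−2)²) = 9.3408; v₂ = distance/dt₂ = 3.7363

ω₁ = 2.6088, v₂ = 3.7363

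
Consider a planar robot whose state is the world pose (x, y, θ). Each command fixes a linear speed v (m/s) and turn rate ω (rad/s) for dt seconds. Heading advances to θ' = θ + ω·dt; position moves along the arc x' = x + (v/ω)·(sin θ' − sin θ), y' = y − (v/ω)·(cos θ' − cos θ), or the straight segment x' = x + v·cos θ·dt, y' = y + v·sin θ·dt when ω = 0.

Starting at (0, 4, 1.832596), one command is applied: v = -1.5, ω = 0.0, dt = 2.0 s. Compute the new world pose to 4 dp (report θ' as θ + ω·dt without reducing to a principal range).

θ' = 1.8326 + 0.0·2.0 = 1.8326
ω = 0 → straight: x' = 0 + -1.5·cos(1.8326)·2.0 = 0.7765
y' = 4 + -1.5·sin(1.8326)·2.0 = 1.1022

(0.7765, 1.1022, 1.8326)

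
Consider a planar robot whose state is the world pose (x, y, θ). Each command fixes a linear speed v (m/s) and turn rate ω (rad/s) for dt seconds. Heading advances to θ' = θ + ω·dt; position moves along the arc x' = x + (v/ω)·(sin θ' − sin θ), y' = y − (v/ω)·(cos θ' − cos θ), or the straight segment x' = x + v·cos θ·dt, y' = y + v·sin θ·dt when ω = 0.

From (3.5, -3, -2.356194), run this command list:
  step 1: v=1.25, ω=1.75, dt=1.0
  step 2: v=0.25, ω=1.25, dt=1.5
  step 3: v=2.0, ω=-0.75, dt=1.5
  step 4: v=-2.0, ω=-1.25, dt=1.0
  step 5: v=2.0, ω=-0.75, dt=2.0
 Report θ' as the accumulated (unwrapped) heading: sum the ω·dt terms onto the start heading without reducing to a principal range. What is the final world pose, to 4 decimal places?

(3.3836, -4.7630, -2.6062)

step 1: θ'=-0.6062 (R=0.7143) → pose (3.5981, -4.0921, -0.6062)
step 2: θ'=1.2688 (R=0.2000) → pose (3.9030, -3.9872, 1.2688)
step 3: θ'=0.1438 (R=-2.6667) → pose (6.0668, -2.1412, 0.1438)
step 4: θ'=-1.1062 (R=1.6000) → pose (4.4071, -1.2746, -1.1062)
step 5: θ'=-2.6062 (R=-2.6667) → pose (3.3836, -4.7630, -2.6062)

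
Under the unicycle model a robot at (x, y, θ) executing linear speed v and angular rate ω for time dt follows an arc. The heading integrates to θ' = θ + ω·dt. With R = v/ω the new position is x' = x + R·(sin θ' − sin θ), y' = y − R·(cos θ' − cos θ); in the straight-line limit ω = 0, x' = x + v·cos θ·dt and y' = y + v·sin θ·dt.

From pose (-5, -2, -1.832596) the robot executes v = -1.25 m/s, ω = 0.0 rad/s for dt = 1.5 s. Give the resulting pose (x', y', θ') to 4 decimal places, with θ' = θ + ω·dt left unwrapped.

(-4.5147, -0.1889, -1.8326)

θ' = -1.8326 + 0.0·1.5 = -1.8326
ω = 0 → straight: x' = -5 + -1.25·cos(-1.8326)·1.5 = -4.5147
y' = -2 + -1.25·sin(-1.8326)·1.5 = -0.1889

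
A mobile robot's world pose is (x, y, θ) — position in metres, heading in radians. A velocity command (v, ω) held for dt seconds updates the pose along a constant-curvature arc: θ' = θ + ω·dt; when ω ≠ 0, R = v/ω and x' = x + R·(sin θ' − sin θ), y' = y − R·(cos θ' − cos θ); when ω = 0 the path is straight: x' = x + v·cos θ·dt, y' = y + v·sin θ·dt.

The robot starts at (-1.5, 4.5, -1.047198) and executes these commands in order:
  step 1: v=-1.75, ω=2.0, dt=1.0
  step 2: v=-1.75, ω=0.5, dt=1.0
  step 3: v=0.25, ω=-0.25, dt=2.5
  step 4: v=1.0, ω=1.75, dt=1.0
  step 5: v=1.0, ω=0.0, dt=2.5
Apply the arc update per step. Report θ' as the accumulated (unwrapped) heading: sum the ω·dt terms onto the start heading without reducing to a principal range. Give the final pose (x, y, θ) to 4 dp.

step 1: θ'=0.9528 (R=-0.8750) → pose (-2.9709, 4.5695, 0.9528)
step 2: θ'=1.4528 (R=-3.5000) → pose (-3.5940, 2.9536, 1.4528)
step 3: θ'=0.8278 (R=-1.0000) → pose (-3.3373, 3.5124, 0.8278)
step 4: θ'=2.5778 (R=0.5714) → pose (-3.4528, 4.3819, 2.5778)
step 5: θ'=2.5778 (straight) → pose (-5.5659, 5.7179, 2.5778)

(-5.5659, 5.7179, 2.5778)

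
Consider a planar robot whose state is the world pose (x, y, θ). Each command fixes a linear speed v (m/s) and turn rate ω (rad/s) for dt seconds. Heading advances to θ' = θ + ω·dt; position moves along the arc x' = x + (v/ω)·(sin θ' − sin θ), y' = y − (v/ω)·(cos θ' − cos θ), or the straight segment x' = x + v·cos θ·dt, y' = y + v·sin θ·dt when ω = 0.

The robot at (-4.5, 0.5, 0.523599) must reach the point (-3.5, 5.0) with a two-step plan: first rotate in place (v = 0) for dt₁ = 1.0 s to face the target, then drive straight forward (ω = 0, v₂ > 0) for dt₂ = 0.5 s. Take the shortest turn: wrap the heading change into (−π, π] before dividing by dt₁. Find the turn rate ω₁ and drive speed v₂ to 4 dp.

heading to target = atan2(5−0.5, -3.5−-4.5) = 1.3521
Δθ = wrap(1.3521 − 0.5236) = 0.8285; ω₁ = Δθ/dt₁ = 0.8285
distance = √((-3.5−-4.5)² + (5−0.5)²) = 4.6098; v₂ = distance/dt₂ = 9.2195

ω₁ = 0.8285, v₂ = 9.2195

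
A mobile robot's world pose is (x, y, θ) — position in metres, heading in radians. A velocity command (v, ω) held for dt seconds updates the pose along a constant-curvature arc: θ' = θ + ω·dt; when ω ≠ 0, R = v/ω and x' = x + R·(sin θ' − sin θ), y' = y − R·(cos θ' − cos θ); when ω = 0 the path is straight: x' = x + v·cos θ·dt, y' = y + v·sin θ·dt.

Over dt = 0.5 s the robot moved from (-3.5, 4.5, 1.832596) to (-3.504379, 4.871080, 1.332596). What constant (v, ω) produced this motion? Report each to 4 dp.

Δθ = 1.332596 − 1.832596 = -0.500000
ω = Δθ/dt = -0.500000/0.5 = -1.0000
R = −Δy/(cos θ' − cos θ) = -0.7500
v = R·ω = -0.7500·-1.0000 = 0.7500

v = 0.7500, ω = -1.0000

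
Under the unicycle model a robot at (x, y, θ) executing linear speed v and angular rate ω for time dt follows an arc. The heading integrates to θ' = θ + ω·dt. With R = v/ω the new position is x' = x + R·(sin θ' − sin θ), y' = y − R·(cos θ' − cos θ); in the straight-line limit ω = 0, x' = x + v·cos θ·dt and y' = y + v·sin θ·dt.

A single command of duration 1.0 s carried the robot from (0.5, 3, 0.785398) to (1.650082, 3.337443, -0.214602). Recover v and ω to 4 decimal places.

Δθ = -0.214602 − 0.785398 = -1.000000
ω = Δθ/dt = -1.000000/1.0 = -1.0000
R = Δx/(sin θ' − sin θ) = -1.2500
v = R·ω = -1.2500·-1.0000 = 1.2500

v = 1.2500, ω = -1.0000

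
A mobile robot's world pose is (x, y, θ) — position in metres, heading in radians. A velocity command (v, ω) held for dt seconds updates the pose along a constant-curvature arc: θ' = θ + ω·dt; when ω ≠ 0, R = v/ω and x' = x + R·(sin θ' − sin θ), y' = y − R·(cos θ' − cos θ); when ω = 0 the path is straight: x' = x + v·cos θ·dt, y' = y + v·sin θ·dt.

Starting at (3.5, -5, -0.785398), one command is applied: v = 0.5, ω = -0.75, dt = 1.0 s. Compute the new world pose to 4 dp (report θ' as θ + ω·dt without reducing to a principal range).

θ' = -0.7854 + -0.75·1.0 = -1.5354
R = v/ω = 0.5/-0.75 = -0.6667
x' = 3.5 + -0.6667·(sin -1.5354 − sin -0.7854) = 3.6948
y' = -5 − -0.6667·(cos -1.5354 − cos -0.7854) = -5.4478

(3.6948, -5.4478, -1.5354)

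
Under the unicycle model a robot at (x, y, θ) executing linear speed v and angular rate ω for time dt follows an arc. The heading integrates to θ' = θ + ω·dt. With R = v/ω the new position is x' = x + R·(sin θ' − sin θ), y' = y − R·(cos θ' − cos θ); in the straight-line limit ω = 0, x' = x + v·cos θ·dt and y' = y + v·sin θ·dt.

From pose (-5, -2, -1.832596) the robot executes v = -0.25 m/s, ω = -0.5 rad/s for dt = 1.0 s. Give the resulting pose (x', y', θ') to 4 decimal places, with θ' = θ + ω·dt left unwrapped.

θ' = -1.8326 + -0.5·1.0 = -2.3326
R = v/ω = -0.25/-0.5 = 0.5000
x' = -5 + 0.5000·(sin -2.3326 − sin -1.8326) = -4.8788
y' = -2 − 0.5000·(cos -2.3326 − cos -1.8326) = -1.7843

(-4.8788, -1.7843, -2.3326)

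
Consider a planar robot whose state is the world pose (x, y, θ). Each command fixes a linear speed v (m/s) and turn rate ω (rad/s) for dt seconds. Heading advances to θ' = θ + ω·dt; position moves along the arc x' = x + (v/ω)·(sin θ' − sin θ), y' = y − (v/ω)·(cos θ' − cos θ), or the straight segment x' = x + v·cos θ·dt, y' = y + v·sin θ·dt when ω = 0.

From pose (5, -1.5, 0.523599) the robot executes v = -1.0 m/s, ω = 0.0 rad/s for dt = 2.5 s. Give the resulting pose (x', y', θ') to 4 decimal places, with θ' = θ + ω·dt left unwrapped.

(2.8349, -2.7500, 0.5236)

θ' = 0.5236 + 0.0·2.5 = 0.5236
ω = 0 → straight: x' = 5 + -1.0·cos(0.5236)·2.5 = 2.8349
y' = -1.5 + -1.0·sin(0.5236)·2.5 = -2.7500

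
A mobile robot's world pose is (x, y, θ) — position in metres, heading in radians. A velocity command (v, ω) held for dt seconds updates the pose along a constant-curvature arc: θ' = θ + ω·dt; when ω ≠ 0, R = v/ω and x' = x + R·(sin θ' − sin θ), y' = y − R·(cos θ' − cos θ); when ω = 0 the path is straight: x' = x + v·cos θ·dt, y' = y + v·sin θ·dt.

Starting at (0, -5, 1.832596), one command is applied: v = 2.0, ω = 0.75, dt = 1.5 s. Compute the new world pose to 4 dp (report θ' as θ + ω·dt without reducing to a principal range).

(-2.0879, -3.0685, 2.9576)

θ' = 1.8326 + 0.75·1.5 = 2.9576
R = v/ω = 2.0/0.75 = 2.6667
x' = 0 + 2.6667·(sin 2.9576 − sin 1.8326) = -2.0879
y' = -5 − 2.6667·(cos 2.9576 − cos 1.8326) = -3.0685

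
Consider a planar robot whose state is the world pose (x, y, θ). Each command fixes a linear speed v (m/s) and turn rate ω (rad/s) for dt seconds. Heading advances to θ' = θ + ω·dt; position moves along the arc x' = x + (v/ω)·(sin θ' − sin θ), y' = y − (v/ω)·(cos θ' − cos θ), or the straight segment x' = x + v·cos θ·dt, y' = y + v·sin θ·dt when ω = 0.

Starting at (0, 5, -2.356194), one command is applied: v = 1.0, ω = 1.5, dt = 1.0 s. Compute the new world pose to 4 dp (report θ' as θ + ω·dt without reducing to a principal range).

(-0.0322, 4.0917, -0.8562)

θ' = -2.3562 + 1.5·1.0 = -0.8562
R = v/ω = 1.0/1.5 = 0.6667
x' = 0 + 0.6667·(sin -0.8562 − sin -2.3562) = -0.0322
y' = 5 − 0.6667·(cos -0.8562 − cos -2.3562) = 4.0917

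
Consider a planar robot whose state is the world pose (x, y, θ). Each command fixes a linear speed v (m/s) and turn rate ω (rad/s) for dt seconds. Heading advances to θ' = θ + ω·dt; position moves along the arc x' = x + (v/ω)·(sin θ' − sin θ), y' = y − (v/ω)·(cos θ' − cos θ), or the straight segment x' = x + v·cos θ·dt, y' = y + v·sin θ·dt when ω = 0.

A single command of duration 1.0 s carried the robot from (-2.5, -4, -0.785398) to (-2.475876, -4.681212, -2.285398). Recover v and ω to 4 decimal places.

v = 0.7500, ω = -1.5000

Δθ = -2.285398 − -0.785398 = -1.500000
ω = Δθ/dt = -1.500000/1.0 = -1.5000
R = −Δy/(cos θ' − cos θ) = -0.5000
v = R·ω = -0.5000·-1.5000 = 0.7500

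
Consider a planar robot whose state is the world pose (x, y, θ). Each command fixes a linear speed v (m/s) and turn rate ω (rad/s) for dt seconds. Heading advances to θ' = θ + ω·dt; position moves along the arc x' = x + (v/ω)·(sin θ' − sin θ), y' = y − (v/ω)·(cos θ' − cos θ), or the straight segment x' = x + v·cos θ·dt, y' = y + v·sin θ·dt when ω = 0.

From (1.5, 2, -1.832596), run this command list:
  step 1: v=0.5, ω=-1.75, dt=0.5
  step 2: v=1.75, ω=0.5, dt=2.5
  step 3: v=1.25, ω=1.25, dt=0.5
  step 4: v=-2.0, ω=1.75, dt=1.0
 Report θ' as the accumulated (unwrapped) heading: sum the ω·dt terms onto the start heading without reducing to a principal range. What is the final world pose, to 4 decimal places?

step 1: θ'=-2.7076 (R=-0.2857) → pose (1.3442, 1.8147, -2.7076)
step 2: θ'=-1.4576 (R=3.5000) → pose (-0.6617, -1.7562, -1.4576)
step 3: θ'=-0.8326 (R=1.0000) → pose (-0.4078, -2.3162, -0.8326)
step 4: θ'=0.9174 (R=-1.1429) → pose (-2.1606, -2.3905, 0.9174)

(-2.1606, -2.3905, 0.9174)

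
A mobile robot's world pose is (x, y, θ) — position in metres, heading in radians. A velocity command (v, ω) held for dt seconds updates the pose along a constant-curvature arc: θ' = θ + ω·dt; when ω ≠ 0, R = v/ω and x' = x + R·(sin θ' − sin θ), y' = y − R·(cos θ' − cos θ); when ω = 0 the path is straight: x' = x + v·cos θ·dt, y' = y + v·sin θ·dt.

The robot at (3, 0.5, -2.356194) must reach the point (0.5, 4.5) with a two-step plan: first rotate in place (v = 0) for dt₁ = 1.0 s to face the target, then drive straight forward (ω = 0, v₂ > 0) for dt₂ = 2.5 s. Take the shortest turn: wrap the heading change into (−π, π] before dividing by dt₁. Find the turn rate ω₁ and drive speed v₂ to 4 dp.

heading to target = atan2(4.5−0.5, 0.5−3) = 2.1294
Δθ = wrap(2.1294 − -2.3562) = -1.7976; ω₁ = Δθ/dt₁ = -1.7976
distance = √((0.5−3)² + (4.5−0.5)²) = 4.7170; v₂ = distance/dt₂ = 1.8868

ω₁ = -1.7976, v₂ = 1.8868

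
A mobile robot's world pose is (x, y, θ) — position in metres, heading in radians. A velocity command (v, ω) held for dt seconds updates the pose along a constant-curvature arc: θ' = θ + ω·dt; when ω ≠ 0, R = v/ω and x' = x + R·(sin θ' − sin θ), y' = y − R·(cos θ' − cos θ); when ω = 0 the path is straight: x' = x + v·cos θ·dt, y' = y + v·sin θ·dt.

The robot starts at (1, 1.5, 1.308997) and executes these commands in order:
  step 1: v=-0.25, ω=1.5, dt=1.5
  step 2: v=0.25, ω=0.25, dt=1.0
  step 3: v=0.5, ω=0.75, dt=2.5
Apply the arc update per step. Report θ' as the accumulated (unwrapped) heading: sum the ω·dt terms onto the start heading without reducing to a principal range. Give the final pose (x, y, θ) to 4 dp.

step 1: θ'=3.5590 (R=-0.1667) → pose (1.2286, 1.3045, 3.5590)
step 2: θ'=3.8090 (R=1.0000) → pose (1.0150, 1.1758, 3.8090)
step 3: θ'=5.6840 (R=0.6667) → pose (1.0516, 0.1016, 5.6840)

(1.0516, 0.1016, 5.6840)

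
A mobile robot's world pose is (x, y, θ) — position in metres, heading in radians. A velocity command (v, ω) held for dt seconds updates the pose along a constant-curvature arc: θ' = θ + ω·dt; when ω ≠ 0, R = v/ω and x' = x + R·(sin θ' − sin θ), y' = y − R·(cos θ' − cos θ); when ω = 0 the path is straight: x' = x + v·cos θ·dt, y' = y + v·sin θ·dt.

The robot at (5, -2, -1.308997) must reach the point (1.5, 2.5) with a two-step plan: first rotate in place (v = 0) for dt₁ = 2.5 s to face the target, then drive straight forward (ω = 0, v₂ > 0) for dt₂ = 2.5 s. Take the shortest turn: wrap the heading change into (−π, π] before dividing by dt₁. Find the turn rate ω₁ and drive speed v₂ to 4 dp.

ω₁ = -1.0969, v₂ = 2.2804

heading to target = atan2(2.5−-2, 1.5−5) = 2.2318
Δθ = wrap(2.2318 − -1.3090) = -2.7423; ω₁ = Δθ/dt₁ = -1.0969
distance = √((1.5−5)² + (2.5−-2)²) = 5.7009; v₂ = distance/dt₂ = 2.2804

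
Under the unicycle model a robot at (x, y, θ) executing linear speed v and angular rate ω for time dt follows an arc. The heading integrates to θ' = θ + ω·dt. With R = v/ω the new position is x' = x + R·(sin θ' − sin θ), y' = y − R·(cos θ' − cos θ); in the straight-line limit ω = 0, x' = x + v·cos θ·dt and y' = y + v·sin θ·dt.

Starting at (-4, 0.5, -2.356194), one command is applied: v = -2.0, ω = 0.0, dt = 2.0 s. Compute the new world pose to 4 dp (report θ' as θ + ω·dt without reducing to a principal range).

θ' = -2.3562 + 0.0·2.0 = -2.3562
ω = 0 → straight: x' = -4 + -2.0·cos(-2.3562)·2.0 = -1.1716
y' = 0.5 + -2.0·sin(-2.3562)·2.0 = 3.3284

(-1.1716, 3.3284, -2.3562)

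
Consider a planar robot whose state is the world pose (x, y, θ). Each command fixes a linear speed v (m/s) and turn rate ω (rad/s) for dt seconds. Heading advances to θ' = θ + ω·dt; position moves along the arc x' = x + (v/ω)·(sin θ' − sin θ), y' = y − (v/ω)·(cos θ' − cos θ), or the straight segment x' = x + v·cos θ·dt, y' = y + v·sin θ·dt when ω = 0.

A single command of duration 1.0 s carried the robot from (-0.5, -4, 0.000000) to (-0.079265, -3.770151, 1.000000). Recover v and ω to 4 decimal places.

v = 0.5000, ω = 1.0000

Δθ = 1.000000 − 0.000000 = 1.000000
ω = Δθ/dt = 1.000000/1.0 = 1.0000
R = Δx/(sin θ' − sin θ) = 0.5000
v = R·ω = 0.5000·1.0000 = 0.5000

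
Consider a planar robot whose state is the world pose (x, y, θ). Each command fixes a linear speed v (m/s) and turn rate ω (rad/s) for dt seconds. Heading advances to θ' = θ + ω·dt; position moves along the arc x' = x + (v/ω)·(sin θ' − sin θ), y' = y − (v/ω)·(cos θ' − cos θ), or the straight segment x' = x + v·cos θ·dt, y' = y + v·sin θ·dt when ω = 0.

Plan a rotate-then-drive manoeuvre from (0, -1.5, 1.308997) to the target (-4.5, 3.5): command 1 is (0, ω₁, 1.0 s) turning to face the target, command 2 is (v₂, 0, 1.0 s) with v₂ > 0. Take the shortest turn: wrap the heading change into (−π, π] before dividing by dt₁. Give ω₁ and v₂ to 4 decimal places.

heading to target = atan2(3.5−-1.5, -4.5−0) = 2.3036
Δθ = wrap(2.3036 − 1.3090) = 0.9946; ω₁ = Δθ/dt₁ = 0.9946
distance = √((-4.5−0)² + (3.5−-1.5)²) = 6.7268; v₂ = distance/dt₂ = 6.7268

ω₁ = 0.9946, v₂ = 6.7268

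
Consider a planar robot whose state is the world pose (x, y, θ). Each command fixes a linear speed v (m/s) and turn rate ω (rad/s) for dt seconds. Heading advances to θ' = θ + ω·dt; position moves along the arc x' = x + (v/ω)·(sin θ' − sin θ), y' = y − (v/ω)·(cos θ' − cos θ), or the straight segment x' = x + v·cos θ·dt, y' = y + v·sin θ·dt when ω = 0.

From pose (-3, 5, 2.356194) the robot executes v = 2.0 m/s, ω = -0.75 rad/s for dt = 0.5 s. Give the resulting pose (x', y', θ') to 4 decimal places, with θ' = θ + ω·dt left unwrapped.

(-3.5596, 5.8217, 1.9812)

θ' = 2.3562 + -0.75·0.5 = 1.9812
R = v/ω = 2.0/-0.75 = -2.6667
x' = -3 + -2.6667·(sin 1.9812 − sin 2.3562) = -3.5596
y' = 5 − -2.6667·(cos 1.9812 − cos 2.3562) = 5.8217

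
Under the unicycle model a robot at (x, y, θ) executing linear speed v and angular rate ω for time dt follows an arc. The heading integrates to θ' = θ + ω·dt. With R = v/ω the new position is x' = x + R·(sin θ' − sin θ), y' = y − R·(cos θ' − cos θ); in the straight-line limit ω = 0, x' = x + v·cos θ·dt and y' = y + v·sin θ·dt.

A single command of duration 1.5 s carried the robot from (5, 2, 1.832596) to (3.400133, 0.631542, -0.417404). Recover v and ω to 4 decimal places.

Δθ = -0.417404 − 1.832596 = -2.250000
ω = Δθ/dt = -2.250000/1.5 = -1.5000
R = Δx/(sin θ' − sin θ) = 1.1667
v = R·ω = 1.1667·-1.5000 = -1.7500

v = -1.7500, ω = -1.5000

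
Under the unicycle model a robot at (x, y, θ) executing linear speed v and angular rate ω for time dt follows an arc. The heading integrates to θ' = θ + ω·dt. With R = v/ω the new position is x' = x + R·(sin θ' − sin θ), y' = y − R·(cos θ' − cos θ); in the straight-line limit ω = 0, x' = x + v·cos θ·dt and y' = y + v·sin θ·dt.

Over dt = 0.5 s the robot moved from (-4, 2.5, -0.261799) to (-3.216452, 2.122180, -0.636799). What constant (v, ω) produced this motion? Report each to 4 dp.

Δθ = -0.636799 − -0.261799 = -0.375000
ω = Δθ/dt = -0.375000/0.5 = -0.7500
R = Δx/(sin θ' − sin θ) = -2.3333
v = R·ω = -2.3333·-0.7500 = 1.7500

v = 1.7500, ω = -0.7500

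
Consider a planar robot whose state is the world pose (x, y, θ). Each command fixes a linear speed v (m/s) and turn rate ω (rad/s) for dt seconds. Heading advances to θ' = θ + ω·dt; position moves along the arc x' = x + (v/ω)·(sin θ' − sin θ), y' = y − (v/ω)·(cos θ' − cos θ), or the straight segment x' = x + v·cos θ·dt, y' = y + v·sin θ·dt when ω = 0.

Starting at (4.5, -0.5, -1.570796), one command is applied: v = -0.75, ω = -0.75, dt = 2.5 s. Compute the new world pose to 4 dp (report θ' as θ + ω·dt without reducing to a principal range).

(5.7995, 0.4541, -3.4458)

θ' = -1.5708 + -0.75·2.5 = -3.4458
R = v/ω = -0.75/-0.75 = 1.0000
x' = 4.5 + 1.0000·(sin -3.4458 − sin -1.5708) = 5.7995
y' = -0.5 − 1.0000·(cos -3.4458 − cos -1.5708) = 0.4541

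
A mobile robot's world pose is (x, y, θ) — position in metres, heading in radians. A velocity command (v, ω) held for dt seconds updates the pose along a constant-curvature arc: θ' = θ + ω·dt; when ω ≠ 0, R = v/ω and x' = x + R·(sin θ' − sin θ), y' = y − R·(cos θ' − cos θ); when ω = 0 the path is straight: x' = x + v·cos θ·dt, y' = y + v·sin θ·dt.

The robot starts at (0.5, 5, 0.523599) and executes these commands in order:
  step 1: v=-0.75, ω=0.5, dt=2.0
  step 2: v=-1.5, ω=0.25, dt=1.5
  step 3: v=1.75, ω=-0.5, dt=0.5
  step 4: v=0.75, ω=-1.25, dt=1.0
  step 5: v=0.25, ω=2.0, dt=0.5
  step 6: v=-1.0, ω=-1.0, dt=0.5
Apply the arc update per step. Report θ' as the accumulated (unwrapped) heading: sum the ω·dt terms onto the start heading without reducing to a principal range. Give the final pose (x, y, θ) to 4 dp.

(0.1259, 2.6537, 0.8986)

step 1: θ'=1.5236 (R=-1.5000) → pose (-0.2483, 3.7717, 1.5236)
step 2: θ'=1.8986 (R=-6.0000) → pose (0.0645, 1.5569, 1.8986)
step 3: θ'=1.6486 (R=-3.5000) → pose (-0.1113, 2.4117, 1.6486)
step 4: θ'=0.3986 (R=-0.6000) → pose (0.2540, 3.0113, 0.3986)
step 5: θ'=1.3986 (R=0.1250) → pose (0.3286, 3.1051, 1.3986)
step 6: θ'=0.8986 (R=1.0000) → pose (0.1259, 2.6537, 0.8986)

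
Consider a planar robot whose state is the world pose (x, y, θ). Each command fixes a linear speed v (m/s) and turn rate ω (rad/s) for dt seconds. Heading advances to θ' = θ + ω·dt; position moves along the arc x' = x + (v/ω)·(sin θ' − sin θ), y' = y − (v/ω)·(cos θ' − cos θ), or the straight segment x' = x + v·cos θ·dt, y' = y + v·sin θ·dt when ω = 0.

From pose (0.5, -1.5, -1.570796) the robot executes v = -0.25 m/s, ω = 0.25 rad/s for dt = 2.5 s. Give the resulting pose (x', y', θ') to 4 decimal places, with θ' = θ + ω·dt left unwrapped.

θ' = -1.5708 + 0.25·2.5 = -0.9458
R = v/ω = -0.25/0.25 = -1.0000
x' = 0.5 + -1.0000·(sin -0.9458 − sin -1.5708) = 0.3110
y' = -1.5 − -1.0000·(cos -0.9458 − cos -1.5708) = -0.9149

(0.3110, -0.9149, -0.9458)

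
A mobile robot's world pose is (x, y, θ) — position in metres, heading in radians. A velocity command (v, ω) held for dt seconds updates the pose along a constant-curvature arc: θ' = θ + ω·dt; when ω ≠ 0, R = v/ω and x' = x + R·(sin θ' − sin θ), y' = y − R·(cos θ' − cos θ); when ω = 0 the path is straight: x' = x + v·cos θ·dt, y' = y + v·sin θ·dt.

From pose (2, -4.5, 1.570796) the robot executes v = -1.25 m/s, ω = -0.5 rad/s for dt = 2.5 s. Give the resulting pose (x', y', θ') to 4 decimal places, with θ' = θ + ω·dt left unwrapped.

θ' = 1.5708 + -0.5·2.5 = 0.3208
R = v/ω = -1.25/-0.5 = 2.5000
x' = 2 + 2.5000·(sin 0.3208 − sin 1.5708) = 0.2883
y' = -4.5 − 2.5000·(cos 0.3208 − cos 1.5708) = -6.8725

(0.2883, -6.8725, 0.3208)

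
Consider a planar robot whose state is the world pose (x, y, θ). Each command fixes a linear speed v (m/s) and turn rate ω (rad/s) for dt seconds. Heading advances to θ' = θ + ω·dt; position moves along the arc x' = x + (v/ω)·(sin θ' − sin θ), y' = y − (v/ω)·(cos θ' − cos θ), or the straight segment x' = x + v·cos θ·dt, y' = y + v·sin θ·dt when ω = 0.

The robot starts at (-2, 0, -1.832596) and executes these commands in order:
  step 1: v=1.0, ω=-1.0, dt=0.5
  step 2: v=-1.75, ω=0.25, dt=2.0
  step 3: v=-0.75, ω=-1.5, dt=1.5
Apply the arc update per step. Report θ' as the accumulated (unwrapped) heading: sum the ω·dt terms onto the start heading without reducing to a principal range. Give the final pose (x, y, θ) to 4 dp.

step 1: θ'=-2.3326 (R=-1.0000) → pose (-2.2423, -0.4314, -2.3326)
step 2: θ'=-1.8326 (R=-7.0000) → pose (-0.5460, 2.5884, -1.8326)
step 3: θ'=-4.0826 (R=0.5000) → pose (0.3410, 2.7535, -4.0826)

(0.3410, 2.7535, -4.0826)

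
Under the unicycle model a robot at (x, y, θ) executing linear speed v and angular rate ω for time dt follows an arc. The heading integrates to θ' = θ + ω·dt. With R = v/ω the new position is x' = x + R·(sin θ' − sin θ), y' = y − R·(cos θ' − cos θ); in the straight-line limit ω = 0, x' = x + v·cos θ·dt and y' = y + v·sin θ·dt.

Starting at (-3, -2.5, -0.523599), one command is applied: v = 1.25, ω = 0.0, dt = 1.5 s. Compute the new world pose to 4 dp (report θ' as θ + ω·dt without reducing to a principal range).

(-1.3762, -3.4375, -0.5236)

θ' = -0.5236 + 0.0·1.5 = -0.5236
ω = 0 → straight: x' = -3 + 1.25·cos(-0.5236)·1.5 = -1.3762
y' = -2.5 + 1.25·sin(-0.5236)·1.5 = -3.4375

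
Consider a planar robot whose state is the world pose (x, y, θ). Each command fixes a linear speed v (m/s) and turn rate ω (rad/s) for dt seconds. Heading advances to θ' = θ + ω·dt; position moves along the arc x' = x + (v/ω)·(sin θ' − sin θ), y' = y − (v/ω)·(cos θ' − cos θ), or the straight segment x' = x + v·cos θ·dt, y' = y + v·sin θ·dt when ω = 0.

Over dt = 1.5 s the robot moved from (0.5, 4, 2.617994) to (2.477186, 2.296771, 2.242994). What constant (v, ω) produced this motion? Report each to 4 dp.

Δθ = 2.242994 − 2.617994 = -0.375000
ω = Δθ/dt = -0.375000/1.5 = -0.2500
R = Δx/(sin θ' − sin θ) = 7.0000
v = R·ω = 7.0000·-0.2500 = -1.7500

v = -1.7500, ω = -0.2500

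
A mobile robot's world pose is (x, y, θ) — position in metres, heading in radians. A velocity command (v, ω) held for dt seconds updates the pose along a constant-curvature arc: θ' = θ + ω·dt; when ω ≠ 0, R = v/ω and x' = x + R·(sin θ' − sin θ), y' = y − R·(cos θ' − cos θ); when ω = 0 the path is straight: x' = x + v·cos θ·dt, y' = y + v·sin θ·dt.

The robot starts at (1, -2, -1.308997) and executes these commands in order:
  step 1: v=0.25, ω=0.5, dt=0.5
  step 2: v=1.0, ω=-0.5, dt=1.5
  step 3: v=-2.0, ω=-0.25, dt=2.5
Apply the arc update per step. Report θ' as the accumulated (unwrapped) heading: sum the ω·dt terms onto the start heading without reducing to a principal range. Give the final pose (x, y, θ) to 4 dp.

step 1: θ'=-1.0590 (R=0.5000) → pose (1.0470, -2.1155, -1.0590)
step 2: θ'=-1.8090 (R=-2.0000) → pose (1.2468, -3.5669, -1.8090)
step 3: θ'=-2.4340 (R=8.0000) → pose (3.8209, 0.6249, -2.4340)

(3.8209, 0.6249, -2.4340)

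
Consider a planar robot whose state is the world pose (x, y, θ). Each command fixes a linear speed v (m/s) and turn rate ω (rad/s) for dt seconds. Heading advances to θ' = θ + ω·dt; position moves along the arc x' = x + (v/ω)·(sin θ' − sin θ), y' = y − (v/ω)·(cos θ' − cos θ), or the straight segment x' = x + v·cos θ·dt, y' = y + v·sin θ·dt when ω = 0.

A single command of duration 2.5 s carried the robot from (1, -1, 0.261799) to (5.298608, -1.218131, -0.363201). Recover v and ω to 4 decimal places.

Δθ = -0.363201 − 0.261799 = -0.625000
ω = Δθ/dt = -0.625000/2.5 = -0.2500
R = Δx/(sin θ' − sin θ) = -7.0000
v = R·ω = -7.0000·-0.2500 = 1.7500

v = 1.7500, ω = -0.2500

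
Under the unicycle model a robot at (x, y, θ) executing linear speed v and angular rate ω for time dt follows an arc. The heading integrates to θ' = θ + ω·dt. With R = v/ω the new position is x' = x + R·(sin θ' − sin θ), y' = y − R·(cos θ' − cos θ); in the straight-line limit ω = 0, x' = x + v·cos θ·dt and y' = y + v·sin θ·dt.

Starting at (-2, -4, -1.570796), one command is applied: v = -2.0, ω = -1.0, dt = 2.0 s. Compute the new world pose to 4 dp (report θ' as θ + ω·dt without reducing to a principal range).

θ' = -1.5708 + -1.0·2.0 = -3.5708
R = v/ω = -2.0/-1.0 = 2.0000
x' = -2 + 2.0000·(sin -3.5708 − sin -1.5708) = 0.8323
y' = -4 − 2.0000·(cos -3.5708 − cos -1.5708) = -2.1814

(0.8323, -2.1814, -3.5708)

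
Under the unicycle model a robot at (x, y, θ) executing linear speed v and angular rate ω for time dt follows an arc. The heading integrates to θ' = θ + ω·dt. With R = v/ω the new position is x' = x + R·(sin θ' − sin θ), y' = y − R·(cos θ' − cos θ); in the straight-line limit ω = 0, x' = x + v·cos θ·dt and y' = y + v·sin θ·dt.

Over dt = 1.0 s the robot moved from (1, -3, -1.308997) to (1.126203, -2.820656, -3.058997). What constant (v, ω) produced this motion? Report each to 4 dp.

Δθ = -3.058997 − -1.308997 = -1.750000
ω = Δθ/dt = -1.750000/1.0 = -1.7500
R = −Δy/(cos θ' − cos θ) = 0.1429
v = R·ω = 0.1429·-1.7500 = -0.2500

v = -0.2500, ω = -1.7500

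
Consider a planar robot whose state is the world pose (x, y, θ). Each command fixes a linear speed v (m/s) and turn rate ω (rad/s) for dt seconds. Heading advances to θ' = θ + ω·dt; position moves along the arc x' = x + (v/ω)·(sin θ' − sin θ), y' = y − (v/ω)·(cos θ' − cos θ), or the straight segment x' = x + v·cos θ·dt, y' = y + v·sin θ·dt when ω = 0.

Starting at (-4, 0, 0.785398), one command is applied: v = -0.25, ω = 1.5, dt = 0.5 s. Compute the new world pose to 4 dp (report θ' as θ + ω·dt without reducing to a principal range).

θ' = 0.7854 + 1.5·0.5 = 1.5354
R = v/ω = -0.25/1.5 = -0.1667
x' = -4 + -0.1667·(sin 1.5354 − sin 0.7854) = -4.0487
y' = 0 − -0.1667·(cos 1.5354 − cos 0.7854) = -0.1120

(-4.0487, -0.1120, 1.5354)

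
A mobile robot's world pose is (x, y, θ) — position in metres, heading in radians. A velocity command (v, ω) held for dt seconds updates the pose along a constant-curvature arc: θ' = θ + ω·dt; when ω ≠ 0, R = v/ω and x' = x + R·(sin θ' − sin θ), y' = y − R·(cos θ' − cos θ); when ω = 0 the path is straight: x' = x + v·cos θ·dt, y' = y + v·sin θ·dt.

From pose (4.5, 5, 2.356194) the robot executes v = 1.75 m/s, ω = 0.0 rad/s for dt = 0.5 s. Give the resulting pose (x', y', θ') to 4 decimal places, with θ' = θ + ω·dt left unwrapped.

θ' = 2.3562 + 0.0·0.5 = 2.3562
ω = 0 → straight: x' = 4.5 + 1.75·cos(2.3562)·0.5 = 3.8813
y' = 5 + 1.75·sin(2.3562)·0.5 = 5.6187

(3.8813, 5.6187, 2.3562)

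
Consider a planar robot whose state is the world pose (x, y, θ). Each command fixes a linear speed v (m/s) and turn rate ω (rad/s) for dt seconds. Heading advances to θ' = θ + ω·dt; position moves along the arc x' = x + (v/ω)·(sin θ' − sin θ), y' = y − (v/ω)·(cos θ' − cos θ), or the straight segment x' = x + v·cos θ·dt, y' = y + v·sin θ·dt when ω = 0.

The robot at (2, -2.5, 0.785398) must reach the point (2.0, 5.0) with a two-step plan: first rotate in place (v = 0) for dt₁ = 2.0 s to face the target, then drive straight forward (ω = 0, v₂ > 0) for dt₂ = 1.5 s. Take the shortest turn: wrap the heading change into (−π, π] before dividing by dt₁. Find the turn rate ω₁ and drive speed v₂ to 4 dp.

heading to target = atan2(5−-2.5, 2−2) = 1.5708
Δθ = wrap(1.5708 − 0.7854) = 0.7854; ω₁ = Δθ/dt₁ = 0.3927
distance = √((2−2)² + (5−-2.5)²) = 7.5000; v₂ = distance/dt₂ = 5.0000

ω₁ = 0.3927, v₂ = 5.0000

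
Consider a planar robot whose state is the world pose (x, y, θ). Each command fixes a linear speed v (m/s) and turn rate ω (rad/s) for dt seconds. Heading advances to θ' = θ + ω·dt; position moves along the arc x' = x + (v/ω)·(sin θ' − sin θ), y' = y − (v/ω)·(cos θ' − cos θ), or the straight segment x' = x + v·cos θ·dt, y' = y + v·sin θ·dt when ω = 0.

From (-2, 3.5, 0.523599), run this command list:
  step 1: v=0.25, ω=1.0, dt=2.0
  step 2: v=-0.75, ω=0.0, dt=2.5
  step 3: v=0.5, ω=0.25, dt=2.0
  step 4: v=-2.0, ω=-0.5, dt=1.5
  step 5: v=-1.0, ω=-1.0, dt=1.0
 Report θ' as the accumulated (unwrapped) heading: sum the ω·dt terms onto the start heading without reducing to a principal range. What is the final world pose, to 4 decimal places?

(1.3991, 0.8639, 1.2736)

step 1: θ'=2.5236 (R=0.2500) → pose (-1.9801, 3.9203, 2.5236)
step 2: θ'=2.5236 (straight) → pose (-0.4519, 2.8339, 2.5236)
step 3: θ'=3.0236 (R=2.0000) → pose (-1.3753, 3.1899, 3.0236)
step 4: θ'=2.2736 (R=4.0000) → pose (1.2059, 1.8031, 2.2736)
step 5: θ'=1.2736 (R=1.0000) → pose (1.3991, 0.8639, 1.2736)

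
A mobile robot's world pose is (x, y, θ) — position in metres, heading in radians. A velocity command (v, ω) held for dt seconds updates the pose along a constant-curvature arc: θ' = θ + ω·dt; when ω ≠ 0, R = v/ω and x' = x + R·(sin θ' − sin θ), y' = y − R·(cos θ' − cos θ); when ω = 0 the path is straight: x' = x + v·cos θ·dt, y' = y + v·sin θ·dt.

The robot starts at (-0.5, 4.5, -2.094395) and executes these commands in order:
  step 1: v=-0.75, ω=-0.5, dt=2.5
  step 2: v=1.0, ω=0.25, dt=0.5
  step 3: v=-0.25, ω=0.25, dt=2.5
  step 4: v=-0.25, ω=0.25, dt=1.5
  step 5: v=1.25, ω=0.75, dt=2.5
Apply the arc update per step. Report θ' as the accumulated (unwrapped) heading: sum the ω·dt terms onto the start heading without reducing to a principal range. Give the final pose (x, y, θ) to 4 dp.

step 1: θ'=-3.3444 (R=1.5000) → pose (1.1012, 5.2193, -3.3444)
step 2: θ'=-3.2194 (R=4.0000) → pose (0.6064, 5.2891, -3.2194)
step 3: θ'=-2.5944 (R=-1.0000) → pose (1.2044, 5.4321, -2.5944)
step 4: θ'=-2.2194 (R=-1.0000) → pose (1.4811, 5.6820, -2.2194)
step 5: θ'=-0.3444 (R=1.6667) → pose (2.2466, 3.1065, -0.3444)

(2.2466, 3.1065, -0.3444)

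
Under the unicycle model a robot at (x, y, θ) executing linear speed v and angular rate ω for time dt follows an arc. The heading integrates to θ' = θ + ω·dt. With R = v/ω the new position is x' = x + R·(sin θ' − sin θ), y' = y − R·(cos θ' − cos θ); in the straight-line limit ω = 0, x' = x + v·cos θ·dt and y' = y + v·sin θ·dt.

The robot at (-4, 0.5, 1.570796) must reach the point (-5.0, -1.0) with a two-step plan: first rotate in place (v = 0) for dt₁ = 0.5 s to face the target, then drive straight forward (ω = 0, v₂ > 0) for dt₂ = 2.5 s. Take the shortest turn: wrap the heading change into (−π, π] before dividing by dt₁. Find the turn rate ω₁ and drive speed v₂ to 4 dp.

ω₁ = 5.1072, v₂ = 0.7211

heading to target = atan2(-1−0.5, -5−-4) = -2.1588
Δθ = wrap(-2.1588 − 1.5708) = 2.5536; ω₁ = Δθ/dt₁ = 5.1072
distance = √((-5−-4)² + (-1−0.5)²) = 1.8028; v₂ = distance/dt₂ = 0.7211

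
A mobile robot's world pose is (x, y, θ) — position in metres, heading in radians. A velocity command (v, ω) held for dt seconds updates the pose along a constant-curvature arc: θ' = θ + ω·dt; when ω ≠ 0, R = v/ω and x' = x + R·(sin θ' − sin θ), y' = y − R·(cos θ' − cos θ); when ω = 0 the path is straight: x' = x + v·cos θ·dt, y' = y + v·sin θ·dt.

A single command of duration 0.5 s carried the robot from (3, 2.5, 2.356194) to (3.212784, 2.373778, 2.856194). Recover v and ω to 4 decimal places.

Δθ = 2.856194 − 2.356194 = 0.500000
ω = Δθ/dt = 0.500000/0.5 = 1.0000
R = Δx/(sin θ' − sin θ) = -0.5000
v = R·ω = -0.5000·1.0000 = -0.5000

v = -0.5000, ω = 1.0000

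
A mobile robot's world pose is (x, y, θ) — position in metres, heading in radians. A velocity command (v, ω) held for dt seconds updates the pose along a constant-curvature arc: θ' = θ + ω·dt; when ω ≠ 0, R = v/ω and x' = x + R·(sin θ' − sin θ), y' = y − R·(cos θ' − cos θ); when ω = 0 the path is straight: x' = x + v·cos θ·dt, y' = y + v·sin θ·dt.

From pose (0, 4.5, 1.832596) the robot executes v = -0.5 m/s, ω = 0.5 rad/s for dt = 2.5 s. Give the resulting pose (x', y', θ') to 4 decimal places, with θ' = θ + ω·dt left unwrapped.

(0.9070, 3.7606, 3.0826)

θ' = 1.8326 + 0.5·2.5 = 3.0826
R = v/ω = -0.5/0.5 = -1.0000
x' = 0 + -1.0000·(sin 3.0826 − sin 1.8326) = 0.9070
y' = 4.5 − -1.0000·(cos 3.0826 − cos 1.8326) = 3.7606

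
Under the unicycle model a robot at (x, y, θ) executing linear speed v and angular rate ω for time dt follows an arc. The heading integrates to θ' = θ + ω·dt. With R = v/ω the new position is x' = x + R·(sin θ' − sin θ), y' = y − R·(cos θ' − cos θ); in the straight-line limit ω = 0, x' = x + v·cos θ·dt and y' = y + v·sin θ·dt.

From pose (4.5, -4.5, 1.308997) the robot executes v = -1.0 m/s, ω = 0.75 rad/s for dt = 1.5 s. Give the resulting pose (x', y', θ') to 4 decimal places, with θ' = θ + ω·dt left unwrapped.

θ' = 1.3090 + 0.75·1.5 = 2.4340
R = v/ω = -1.0/0.75 = -1.3333
x' = 4.5 + -1.3333·(sin 2.4340 − sin 1.3090) = 4.9212
y' = -4.5 − -1.3333·(cos 2.4340 − cos 1.3090) = -5.8583

(4.9212, -5.8583, 2.4340)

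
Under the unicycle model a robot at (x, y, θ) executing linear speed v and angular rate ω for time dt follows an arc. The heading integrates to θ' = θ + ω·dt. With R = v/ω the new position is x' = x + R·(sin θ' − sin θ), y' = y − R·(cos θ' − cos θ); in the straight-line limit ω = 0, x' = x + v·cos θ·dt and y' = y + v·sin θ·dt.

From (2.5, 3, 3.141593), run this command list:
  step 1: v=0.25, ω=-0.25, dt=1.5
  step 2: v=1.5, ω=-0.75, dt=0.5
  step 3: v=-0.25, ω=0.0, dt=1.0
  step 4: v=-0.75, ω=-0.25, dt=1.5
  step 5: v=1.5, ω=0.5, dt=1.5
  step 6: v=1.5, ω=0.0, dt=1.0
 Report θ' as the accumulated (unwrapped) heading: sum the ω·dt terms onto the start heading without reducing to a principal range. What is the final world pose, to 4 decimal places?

(-0.6559, 4.4426, 2.7666)

step 1: θ'=2.7666 (R=-1.0000) → pose (2.1337, 3.0695, 2.7666)
step 2: θ'=2.3916 (R=-2.0000) → pose (1.5030, 3.4671, 2.3916)
step 3: θ'=2.3916 (straight) → pose (1.6859, 3.2967, 2.3916)
step 4: θ'=2.0166 (R=3.0000) → pose (2.3478, 2.3952, 2.0166)
step 5: θ'=2.7666 (R=3.0000) → pose (0.7398, 3.8932, 2.7666)
step 6: θ'=2.7666 (straight) → pose (-0.6559, 4.4426, 2.7666)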